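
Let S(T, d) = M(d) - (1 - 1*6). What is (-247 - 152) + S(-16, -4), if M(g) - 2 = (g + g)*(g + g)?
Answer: -328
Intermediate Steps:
M(g) = 2 + 4*g² (M(g) = 2 + (g + g)*(g + g) = 2 + (2*g)*(2*g) = 2 + 4*g²)
S(T, d) = 7 + 4*d² (S(T, d) = (2 + 4*d²) - (1 - 1*6) = (2 + 4*d²) - (1 - 6) = (2 + 4*d²) - 1*(-5) = (2 + 4*d²) + 5 = 7 + 4*d²)
(-247 - 152) + S(-16, -4) = (-247 - 152) + (7 + 4*(-4)²) = -399 + (7 + 4*16) = -399 + (7 + 64) = -399 + 71 = -328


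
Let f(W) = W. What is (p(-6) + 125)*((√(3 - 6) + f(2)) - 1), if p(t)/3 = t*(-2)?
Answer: 161 + 161*I*√3 ≈ 161.0 + 278.86*I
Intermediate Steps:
p(t) = -6*t (p(t) = 3*(t*(-2)) = 3*(-2*t) = -6*t)
(p(-6) + 125)*((√(3 - 6) + f(2)) - 1) = (-6*(-6) + 125)*((√(3 - 6) + 2) - 1) = (36 + 125)*((√(-3) + 2) - 1) = 161*((I*√3 + 2) - 1) = 161*((2 + I*√3) - 1) = 161*(1 + I*√3) = 161 + 161*I*√3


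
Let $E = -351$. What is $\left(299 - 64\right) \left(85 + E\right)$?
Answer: $-62510$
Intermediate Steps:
$\left(299 - 64\right) \left(85 + E\right) = \left(299 - 64\right) \left(85 - 351\right) = 235 \left(-266\right) = -62510$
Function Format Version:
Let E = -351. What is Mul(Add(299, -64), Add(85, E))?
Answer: -62510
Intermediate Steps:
Mul(Add(299, -64), Add(85, E)) = Mul(Add(299, -64), Add(85, -351)) = Mul(235, -266) = -62510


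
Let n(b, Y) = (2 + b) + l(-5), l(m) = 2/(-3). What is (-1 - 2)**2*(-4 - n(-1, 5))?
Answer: -39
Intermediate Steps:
l(m) = -2/3 (l(m) = 2*(-1/3) = -2/3)
n(b, Y) = 4/3 + b (n(b, Y) = (2 + b) - 2/3 = 4/3 + b)
(-1 - 2)**2*(-4 - n(-1, 5)) = (-1 - 2)**2*(-4 - (4/3 - 1)) = (-3)**2*(-4 - 1*1/3) = 9*(-4 - 1/3) = 9*(-13/3) = -39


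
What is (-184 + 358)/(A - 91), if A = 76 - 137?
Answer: -87/76 ≈ -1.1447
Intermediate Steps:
A = -61
(-184 + 358)/(A - 91) = (-184 + 358)/(-61 - 91) = 174/(-152) = 174*(-1/152) = -87/76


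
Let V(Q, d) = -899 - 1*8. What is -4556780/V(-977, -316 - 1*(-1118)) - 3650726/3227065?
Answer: 14701714042218/2926947955 ≈ 5022.9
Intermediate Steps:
V(Q, d) = -907 (V(Q, d) = -899 - 8 = -907)
-4556780/V(-977, -316 - 1*(-1118)) - 3650726/3227065 = -4556780/(-907) - 3650726/3227065 = -4556780*(-1/907) - 3650726*1/3227065 = 4556780/907 - 3650726/3227065 = 14701714042218/2926947955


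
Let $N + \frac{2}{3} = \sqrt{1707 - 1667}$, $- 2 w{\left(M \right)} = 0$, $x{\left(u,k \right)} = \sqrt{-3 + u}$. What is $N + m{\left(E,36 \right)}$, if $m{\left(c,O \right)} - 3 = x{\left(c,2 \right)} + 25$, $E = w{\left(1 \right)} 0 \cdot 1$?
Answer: $\frac{82}{3} + 2 \sqrt{10} + i \sqrt{3} \approx 33.658 + 1.732 i$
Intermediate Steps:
$w{\left(M \right)} = 0$ ($w{\left(M \right)} = \left(- \frac{1}{2}\right) 0 = 0$)
$E = 0$ ($E = 0 \cdot 0 \cdot 1 = 0 \cdot 1 = 0$)
$m{\left(c,O \right)} = 28 + \sqrt{-3 + c}$ ($m{\left(c,O \right)} = 3 + \left(\sqrt{-3 + c} + 25\right) = 3 + \left(25 + \sqrt{-3 + c}\right) = 28 + \sqrt{-3 + c}$)
$N = - \frac{2}{3} + 2 \sqrt{10}$ ($N = - \frac{2}{3} + \sqrt{1707 - 1667} = - \frac{2}{3} + \sqrt{40} = - \frac{2}{3} + 2 \sqrt{10} \approx 5.6579$)
$N + m{\left(E,36 \right)} = \left(- \frac{2}{3} + 2 \sqrt{10}\right) + \left(28 + \sqrt{-3 + 0}\right) = \left(- \frac{2}{3} + 2 \sqrt{10}\right) + \left(28 + \sqrt{-3}\right) = \left(- \frac{2}{3} + 2 \sqrt{10}\right) + \left(28 + i \sqrt{3}\right) = \frac{82}{3} + 2 \sqrt{10} + i \sqrt{3}$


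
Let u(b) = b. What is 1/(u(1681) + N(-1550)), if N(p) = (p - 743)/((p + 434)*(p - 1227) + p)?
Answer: 3097582/5207033049 ≈ 0.00059488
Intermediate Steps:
N(p) = (-743 + p)/(p + (-1227 + p)*(434 + p)) (N(p) = (-743 + p)/((434 + p)*(-1227 + p) + p) = (-743 + p)/((-1227 + p)*(434 + p) + p) = (-743 + p)/(p + (-1227 + p)*(434 + p)))
1/(u(1681) + N(-1550)) = 1/(1681 + (743 - 1*(-1550))/(532518 - 1*(-1550)**2 + 792*(-1550))) = 1/(1681 + (743 + 1550)/(532518 - 1*2402500 - 1227600)) = 1/(1681 + 2293/(532518 - 2402500 - 1227600)) = 1/(1681 + 2293/(-3097582)) = 1/(1681 - 1/3097582*2293) = 1/(1681 - 2293/3097582) = 1/(5207033049/3097582) = 3097582/5207033049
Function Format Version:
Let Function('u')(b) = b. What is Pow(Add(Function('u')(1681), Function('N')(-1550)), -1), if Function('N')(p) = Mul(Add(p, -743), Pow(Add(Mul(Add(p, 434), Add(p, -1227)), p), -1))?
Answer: Rational(3097582, 5207033049) ≈ 0.00059488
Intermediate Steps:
Function('N')(p) = Mul(Pow(Add(p, Mul(Add(-1227, p), Add(434, p))), -1), Add(-743, p)) (Function('N')(p) = Mul(Add(-743, p), Pow(Add(Mul(Add(434, p), Add(-1227, p)), p), -1)) = Mul(Add(-743, p), Pow(Add(Mul(Add(-1227, p), Add(434, p)), p), -1)) = Mul(Add(-743, p), Pow(Add(p, Mul(Add(-1227, p), Add(434, p))), -1)) = Mul(Pow(Add(p, Mul(Add(-1227, p), Add(434, p))), -1), Add(-743, p)))
Pow(Add(Function('u')(1681), Function('N')(-1550)), -1) = Pow(Add(1681, Mul(Pow(Add(532518, Mul(-1, Pow(-1550, 2)), Mul(792, -1550)), -1), Add(743, Mul(-1, -1550)))), -1) = Pow(Add(1681, Mul(Pow(Add(532518, Mul(-1, 2402500), -1227600), -1), Add(743, 1550))), -1) = Pow(Add(1681, Mul(Pow(Add(532518, -2402500, -1227600), -1), 2293)), -1) = Pow(Add(1681, Mul(Pow(-3097582, -1), 2293)), -1) = Pow(Add(1681, Mul(Rational(-1, 3097582), 2293)), -1) = Pow(Add(1681, Rational(-2293, 3097582)), -1) = Pow(Rational(5207033049, 3097582), -1) = Rational(3097582, 5207033049)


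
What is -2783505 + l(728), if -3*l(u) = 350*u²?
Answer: -193844915/3 ≈ -6.4615e+7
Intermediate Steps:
l(u) = -350*u²/3
-2783505 + l(728) = -2783505 - 350/3*728² = -2783505 - 350/3*529984 = -2783505 - 185494400/3 = -193844915/3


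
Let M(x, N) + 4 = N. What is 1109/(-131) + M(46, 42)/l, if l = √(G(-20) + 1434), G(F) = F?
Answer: -1109/131 + 19*√1414/707 ≈ -7.4551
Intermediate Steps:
M(x, N) = -4 + N
l = √1414 (l = √(-20 + 1434) = √1414 ≈ 37.603)
1109/(-131) + M(46, 42)/l = 1109/(-131) + (-4 + 42)/(√1414) = 1109*(-1/131) + 38*(√1414/1414) = -1109/131 + 19*√1414/707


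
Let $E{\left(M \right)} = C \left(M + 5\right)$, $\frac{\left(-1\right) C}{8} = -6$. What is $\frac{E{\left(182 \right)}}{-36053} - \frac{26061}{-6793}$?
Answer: $\frac{878603265}{244908029} \approx 3.5875$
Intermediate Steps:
$C = 48$ ($C = \left(-8\right) \left(-6\right) = 48$)
$E{\left(M \right)} = 240 + 48 M$ ($E{\left(M \right)} = 48 \left(M + 5\right) = 48 \left(5 + M\right) = 240 + 48 M$)
$\frac{E{\left(182 \right)}}{-36053} - \frac{26061}{-6793} = \frac{240 + 48 \cdot 182}{-36053} - \frac{26061}{-6793} = \left(240 + 8736\right) \left(- \frac{1}{36053}\right) - - \frac{26061}{6793} = 8976 \left(- \frac{1}{36053}\right) + \frac{26061}{6793} = - \frac{8976}{36053} + \frac{26061}{6793} = \frac{878603265}{244908029}$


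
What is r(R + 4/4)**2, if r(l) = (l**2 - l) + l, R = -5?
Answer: 256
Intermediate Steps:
r(l) = l**2
r(R + 4/4)**2 = ((-5 + 4/4)**2)**2 = ((-5 + 4*(1/4))**2)**2 = ((-5 + 1)**2)**2 = ((-4)**2)**2 = 16**2 = 256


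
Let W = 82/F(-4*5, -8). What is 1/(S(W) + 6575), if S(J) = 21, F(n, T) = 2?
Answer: 1/6596 ≈ 0.00015161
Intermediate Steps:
W = 41 (W = 82/2 = 82*(½) = 41)
1/(S(W) + 6575) = 1/(21 + 6575) = 1/6596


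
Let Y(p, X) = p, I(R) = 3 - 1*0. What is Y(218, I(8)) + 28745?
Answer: 28963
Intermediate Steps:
I(R) = 3 (I(R) = 3 + 0 = 3)
Y(218, I(8)) + 28745 = 218 + 28745 = 28963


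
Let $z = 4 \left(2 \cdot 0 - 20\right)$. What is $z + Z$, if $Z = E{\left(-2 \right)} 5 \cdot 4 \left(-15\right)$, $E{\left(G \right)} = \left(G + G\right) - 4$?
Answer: $2320$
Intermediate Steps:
$E{\left(G \right)} = -4 + 2 G$ ($E{\left(G \right)} = 2 G - 4 = -4 + 2 G$)
$z = -80$ ($z = 4 \left(0 - 20\right) = 4 \left(-20\right) = -80$)
$Z = 2400$ ($Z = \left(-4 + 2 \left(-2\right)\right) 5 \cdot 4 \left(-15\right) = \left(-4 - 4\right) 20 \left(-15\right) = \left(-8\right) 20 \left(-15\right) = \left(-160\right) \left(-15\right) = 2400$)
$z + Z = -80 + 2400 = 2320$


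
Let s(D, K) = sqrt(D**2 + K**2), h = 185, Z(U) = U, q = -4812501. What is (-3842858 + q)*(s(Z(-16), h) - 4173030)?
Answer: 36119072767770 - 251005411*sqrt(41) ≈ 3.6117e+13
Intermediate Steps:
(-3842858 + q)*(s(Z(-16), h) - 4173030) = (-3842858 - 4812501)*(sqrt((-16)**2 + 185**2) - 4173030) = -8655359*(sqrt(256 + 34225) - 4173030) = -8655359*(sqrt(34481) - 4173030) = -8655359*(29*sqrt(41) - 4173030) = -8655359*(-4173030 + 29*sqrt(41)) = 36119072767770 - 251005411*sqrt(41)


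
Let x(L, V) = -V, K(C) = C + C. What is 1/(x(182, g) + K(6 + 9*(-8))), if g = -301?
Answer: 1/169 ≈ 0.0059172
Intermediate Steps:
K(C) = 2*C
1/(x(182, g) + K(6 + 9*(-8))) = 1/(-1*(-301) + 2*(6 + 9*(-8))) = 1/(301 + 2*(6 - 72)) = 1/(301 + 2*(-66)) = 1/(301 - 132) = 1/169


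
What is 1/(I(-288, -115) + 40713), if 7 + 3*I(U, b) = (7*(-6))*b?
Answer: 3/126962 ≈ 2.3629e-5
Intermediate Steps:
I(U, b) = -7/3 - 14*b (I(U, b) = -7/3 + ((7*(-6))*b)/3 = -7/3 + (-42*b)/3 = -7/3 - 14*b)
1/(I(-288, -115) + 40713) = 1/((-7/3 - 14*(-115)) + 40713) = 1/((-7/3 + 1610) + 40713) = 1/(4823/3 + 40713) = 1/(126962/3) = 3/126962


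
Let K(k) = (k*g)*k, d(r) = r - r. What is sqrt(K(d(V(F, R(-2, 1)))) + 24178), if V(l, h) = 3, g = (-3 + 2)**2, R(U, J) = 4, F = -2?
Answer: sqrt(24178) ≈ 155.49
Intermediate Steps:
g = 1 (g = (-1)**2 = 1)
d(r) = 0
K(k) = k**2 (K(k) = (k*1)*k = k*k = k**2)
sqrt(K(d(V(F, R(-2, 1)))) + 24178) = sqrt(0**2 + 24178) = sqrt(0 + 24178) = sqrt(24178)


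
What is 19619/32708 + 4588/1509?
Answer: 179669375/49356372 ≈ 3.6402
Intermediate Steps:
19619/32708 + 4588/1509 = 179669375/49356372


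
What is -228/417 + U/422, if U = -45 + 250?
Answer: -3577/58658 ≈ -0.060981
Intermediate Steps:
U = 205
-228/417 + U/422 = -228/417 + 205/422 = -228*1/417 + 205*(1/422) = -76/139 + 205/422 = -3577/58658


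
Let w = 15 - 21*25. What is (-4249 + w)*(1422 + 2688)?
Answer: -19559490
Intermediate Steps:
w = -510 (w = 15 - 525 = -510)
(-4249 + w)*(1422 + 2688) = (-4249 - 510)*(1422 + 2688) = -4759*4110 = -19559490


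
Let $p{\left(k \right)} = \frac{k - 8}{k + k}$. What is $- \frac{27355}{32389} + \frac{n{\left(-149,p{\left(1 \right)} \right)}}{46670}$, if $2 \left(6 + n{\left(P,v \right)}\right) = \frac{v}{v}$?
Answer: $- \frac{2553671979}{3023189260} \approx -0.8447$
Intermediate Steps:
$p{\left(k \right)} = \frac{-8 + k}{2 k}$
$n{\left(P,v \right)} = - \frac{11}{2}$ ($n{\left(P,v \right)} = -6 + \frac{v \frac{1}{v}}{2} = -6 + \frac{1}{2} \cdot 1 = -6 + \frac{1}{2} = - \frac{11}{2}$)
$- \frac{27355}{32389} + \frac{n{\left(-149,p{\left(1 \right)} \right)}}{46670} = - \frac{27355}{32389} - \frac{11}{2 \cdot 46670} = \left(-27355\right) \frac{1}{32389} - \frac{11}{93340} = - \frac{27355}{32389} - \frac{11}{93340} = - \frac{2553671979}{3023189260}$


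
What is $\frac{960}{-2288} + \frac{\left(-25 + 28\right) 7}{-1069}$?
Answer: $- \frac{67143}{152867} \approx -0.43922$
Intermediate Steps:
$\frac{960}{-2288} + \frac{\left(-25 + 28\right) 7}{-1069} = 960 \left(- \frac{1}{2288}\right) + 3 \cdot 7 \left(- \frac{1}{1069}\right) = - \frac{60}{143} + 21 \left(- \frac{1}{1069}\right) = - \frac{60}{143} - \frac{21}{1069} = - \frac{67143}{152867}$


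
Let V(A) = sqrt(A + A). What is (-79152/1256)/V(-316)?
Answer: 4947*I*sqrt(158)/24806 ≈ 2.5068*I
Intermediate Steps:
V(A) = sqrt(2)*sqrt(A) (V(A) = sqrt(2*A) = sqrt(2)*sqrt(A))
(-79152/1256)/V(-316) = (-79152/1256)/((sqrt(2)*sqrt(-316))) = (-79152*1/1256)/((sqrt(2)*(2*I*sqrt(79)))) = -9894*(-I*sqrt(158)/316)/157 = -(-4947)*I*sqrt(158)/24806 = 4947*I*sqrt(158)/24806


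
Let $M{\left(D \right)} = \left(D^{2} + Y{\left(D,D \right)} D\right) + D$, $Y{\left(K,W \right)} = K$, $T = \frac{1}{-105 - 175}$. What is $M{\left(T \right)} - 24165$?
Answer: $- \frac{947268139}{39200} \approx -24165.0$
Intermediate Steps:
$T = - \frac{1}{280}$ ($T = \frac{1}{-280} = - \frac{1}{280} \approx -0.0035714$)
$M{\left(D \right)} = D + 2 D^{2}$ ($M{\left(D \right)} = \left(D^{2} + D D\right) + D = \left(D^{2} + D^{2}\right) + D = 2 D^{2} + D = D + 2 D^{2}$)
$M{\left(T \right)} - 24165 = - \frac{1 + 2 \left(- \frac{1}{280}\right)}{280} - 24165 = - \frac{1 - \frac{1}{140}}{280} - 24165 = \left(- \frac{1}{280}\right) \frac{139}{140} - 24165 = - \frac{139}{39200} - 24165 = - \frac{947268139}{39200}$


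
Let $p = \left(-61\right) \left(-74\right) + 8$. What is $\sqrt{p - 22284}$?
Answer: $i \sqrt{17762} \approx 133.27 i$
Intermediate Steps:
$p = 4522$ ($p = 4514 + 8 = 4522$)
$\sqrt{p - 22284} = \sqrt{4522 - 22284} = \sqrt{-17762} = i \sqrt{17762}$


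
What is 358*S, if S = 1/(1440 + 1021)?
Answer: 358/2461 ≈ 0.14547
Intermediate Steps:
S = 1/2461 ≈ 0.00040634
358*S = 358*(1/2461) = 358/2461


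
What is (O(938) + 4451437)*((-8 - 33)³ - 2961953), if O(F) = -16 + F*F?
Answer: -16158392475610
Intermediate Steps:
O(F) = -16 + F²
(O(938) + 4451437)*((-8 - 33)³ - 2961953) = ((-16 + 938²) + 4451437)*((-8 - 33)³ - 2961953) = ((-16 + 879844) + 4451437)*((-41)³ - 2961953) = (879828 + 4451437)*(-68921 - 2961953) = 5331265*(-3030874) = -16158392475610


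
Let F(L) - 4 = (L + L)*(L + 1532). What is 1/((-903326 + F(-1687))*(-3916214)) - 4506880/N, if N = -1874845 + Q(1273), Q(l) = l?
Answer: 559431438082490851/232563342780547968 ≈ 2.4055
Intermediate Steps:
F(L) = 4 + 2*L*(1532 + L) (F(L) = 4 + (L + L)*(L + 1532) = 4 + (2*L)*(1532 + L) = 4 + 2*L*(1532 + L))
N = -1873572 (N = -1874845 + 1273 = -1873572)
1/((-903326 + F(-1687))*(-3916214)) - 4506880/N = 1/((-903326 + (4 + 2*(-1687)² + 3064*(-1687)))*(-3916214)) - 4506880/(-1873572) = -1/3916214/(-903326 + (4 + 2*2845969 - 5168968)) - 4506880*(-1/1873572) = -1/3916214/(-903326 + (4 + 5691938 - 5168968)) + 1126720/468393 = -1/3916214/(-903326 + 522974) + 1126720/468393 = -1/3916214/(-380352) + 1126720/468393 = -1/380352*(-1/3916214) + 1126720/468393 = 1/1489539827328 + 1126720/468393 = 559431438082490851/232563342780547968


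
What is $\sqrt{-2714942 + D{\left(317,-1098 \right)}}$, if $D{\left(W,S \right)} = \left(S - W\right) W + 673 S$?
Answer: $i \sqrt{3902451} \approx 1975.5 i$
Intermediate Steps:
$D{\left(W,S \right)} = 673 S + W \left(S - W\right)$ ($D{\left(W,S \right)} = W \left(S - W\right) + 673 S = 673 S + W \left(S - W\right)$)
$\sqrt{-2714942 + D{\left(317,-1098 \right)}} = \sqrt{-2714942 - 1187509} = \sqrt{-3902451} = i \sqrt{3902451}$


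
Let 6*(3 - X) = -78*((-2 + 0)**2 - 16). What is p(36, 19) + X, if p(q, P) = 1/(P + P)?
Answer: -5813/38 ≈ -152.97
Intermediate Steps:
p(q, P) = 1/(2*P)
X = -153 (X = 3 - (-13)*((-2 + 0)**2 - 16) = 3 - (-13)*((-2)**2 - 16) = 3 - (-13)*(4 - 16) = 3 - (-13)*(-12) = 3 - 1/6*936 = 3 - 156 = -153)
p(36, 19) + X = (1/2)/19 - 153 = (1/2)*(1/19) - 153 = 1/38 - 153 = -5813/38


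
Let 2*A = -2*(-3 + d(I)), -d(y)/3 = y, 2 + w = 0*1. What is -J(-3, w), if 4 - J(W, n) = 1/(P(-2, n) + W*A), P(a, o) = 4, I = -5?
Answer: -159/40 ≈ -3.9750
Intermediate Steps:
w = -2 (w = -2 + 0*1 = -2 + 0 = -2)
d(y) = -3*y
A = -12 (A = (-2*(-3 - 3*(-5)))/2 = (-2*(-3 + 15))/2 = (-2*12)/2 = (½)*(-24) = -12)
J(W, n) = 4 - 1/(4 - 12*W) (J(W, n) = 4 - 1/(4 + W*(-12)) = 4 - 1/(4 - 12*W))
-J(-3, w) = -3*(-5 + 16*(-3))/(4*(-1 + 3*(-3))) = -3*(-5 - 48)/(4*(-1 - 9)) = -3*(-53)/(4*(-10)) = -3*(-1)*(-53)/(4*10) = -1*159/40 = -159/40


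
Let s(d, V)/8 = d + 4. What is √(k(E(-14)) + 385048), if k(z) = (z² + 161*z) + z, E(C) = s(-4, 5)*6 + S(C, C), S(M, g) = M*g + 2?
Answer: 2*√114082 ≈ 675.52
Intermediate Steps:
S(M, g) = 2 + M*g
s(d, V) = 32 + 8*d (s(d, V) = 8*(d + 4) = 8*(4 + d) = 32 + 8*d)
E(C) = 2 + C² (E(C) = (32 + 8*(-4))*6 + (2 + C*C) = (32 - 32)*6 + (2 + C²) = 0*6 + (2 + C²) = 0 + (2 + C²) = 2 + C²)
k(z) = z² + 162*z
√(k(E(-14)) + 385048) = √((2 + (-14)²)*(162 + (2 + (-14)²)) + 385048) = √((2 + 196)*(162 + (2 + 196)) + 385048) = √(198*(162 + 198) + 385048) = √(198*360 + 385048) = √(71280 + 385048) = √456328 = 2*√114082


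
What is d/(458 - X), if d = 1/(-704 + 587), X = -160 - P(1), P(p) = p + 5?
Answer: -1/73008 ≈ -1.3697e-5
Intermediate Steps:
P(p) = 5 + p
X = -166 (X = -160 - (5 + 1) = -160 - 1*6 = -160 - 6 = -166)
d = -1/117 (d = 1/(-117) = -1/117 ≈ -0.0085470)
d/(458 - X) = -1/(117*(458 - 1*(-166))) = -1/(117*(458 + 166)) = -1/117/624 = -1/117*1/624 = -1/73008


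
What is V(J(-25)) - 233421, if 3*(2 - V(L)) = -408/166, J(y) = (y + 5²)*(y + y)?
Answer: -19373709/83 ≈ -2.3342e+5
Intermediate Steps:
J(y) = 2*y*(25 + y) (J(y) = (y + 25)*(2*y) = (25 + y)*(2*y) = 2*y*(25 + y))
V(L) = 234/83 (V(L) = 2 - (-136)/166 = 2 - ⅓*(-204/83) = 2 + 68/83 = 234/83)
V(J(-25)) - 233421 = 234/83 - 233421 = -19373709/83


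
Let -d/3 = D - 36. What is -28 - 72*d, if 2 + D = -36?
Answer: -16012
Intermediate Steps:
D = -38 (D = -2 - 36 = -38)
d = 222 (d = -3*(-38 - 36) = -3*(-74) = 222)
-28 - 72*d = -28 - 72*222 = -28 - 15984 = -16012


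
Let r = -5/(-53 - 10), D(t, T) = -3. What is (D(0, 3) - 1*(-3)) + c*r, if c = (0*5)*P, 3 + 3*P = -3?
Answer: 0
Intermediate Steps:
P = -2 (P = -1 + (⅓)*(-3) = -1 - 1 = -2)
r = 5/63 (r = -5/(-63) = -5*(-1/63) = 5/63 ≈ 0.079365)
c = 0 (c = (0*5)*(-2) = 0*(-2) = 0)
(D(0, 3) - 1*(-3)) + c*r = (-3 - 1*(-3)) + 0*(5/63) = (-3 + 3) + 0 = 0 + 0 = 0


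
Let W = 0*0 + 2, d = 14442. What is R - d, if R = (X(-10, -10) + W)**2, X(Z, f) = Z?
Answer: -14378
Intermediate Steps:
W = 2 (W = 0 + 2 = 2)
R = 64 (R = (-10 + 2)**2 = (-8)**2 = 64)
R - d = 64 - 1*14442 = 64 - 14442 = -14378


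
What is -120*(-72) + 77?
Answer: 8717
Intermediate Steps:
-120*(-72) + 77 = 8640 + 77 = 8717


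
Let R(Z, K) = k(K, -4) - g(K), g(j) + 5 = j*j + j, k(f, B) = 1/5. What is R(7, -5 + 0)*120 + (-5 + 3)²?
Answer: -1772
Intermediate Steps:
k(f, B) = ⅕
g(j) = -5 + j + j² (g(j) = -5 + (j*j + j) = -5 + (j² + j) = -5 + (j + j²) = -5 + j + j²)
R(Z, K) = 26/5 - K - K² (R(Z, K) = ⅕ - (-5 + K + K²) = ⅕ + (5 - K - K²) = 26/5 - K - K²)
R(7, -5 + 0)*120 + (-5 + 3)² = (26/5 - (-5 + 0) - (-5 + 0)²)*120 + (-5 + 3)² = (26/5 - 1*(-5) - 1*(-5)²)*120 + (-2)² = (26/5 + 5 - 1*25)*120 + 4 = (26/5 + 5 - 25)*120 + 4 = -74/5*120 + 4 = -1776 + 4 = -1772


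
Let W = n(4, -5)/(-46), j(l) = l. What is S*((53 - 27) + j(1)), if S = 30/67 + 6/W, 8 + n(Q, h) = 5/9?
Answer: 67878/67 ≈ 1013.1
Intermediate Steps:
n(Q, h) = -67/9 (n(Q, h) = -8 + 5/9 = -67/9)
W = 67/414 (W = -67/9/(-46) = -67/9*(-1/46) = 67/414 ≈ 0.16184)
S = 2514/67 (S = 30/67 + 6/(67/414) = 30*(1/67) + 6*(414/67) = 30/67 + 2484/67 = 2514/67 ≈ 37.522)
S*((53 - 27) + j(1)) = 2514*((53 - 27) + 1)/67 = 2514*(26 + 1)/67 = (2514/67)*27 = 67878/67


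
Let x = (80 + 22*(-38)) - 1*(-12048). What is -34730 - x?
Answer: -46022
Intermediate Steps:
x = 11292 (x = (80 - 836) + 12048 = -756 + 12048 = 11292)
-34730 - x = -34730 - 1*11292 = -34730 - 11292 = -46022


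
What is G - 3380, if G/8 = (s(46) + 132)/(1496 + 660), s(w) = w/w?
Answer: -260222/77 ≈ -3379.5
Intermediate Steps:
s(w) = 1
G = 38/77 (G = 8*((1 + 132)/(1496 + 660)) = 8*(133/2156) = 8*(133*(1/2156)) = 8*(19/308) = 38/77 ≈ 0.49351)
G - 3380 = 38/77 - 3380 = -260222/77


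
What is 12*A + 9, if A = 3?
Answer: 45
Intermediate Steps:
12*A + 9 = 12*3 + 9 = 36 + 9 = 45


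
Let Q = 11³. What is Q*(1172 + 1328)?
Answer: 3327500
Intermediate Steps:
Q = 1331
Q*(1172 + 1328) = 1331*(1172 + 1328) = 1331*2500 = 3327500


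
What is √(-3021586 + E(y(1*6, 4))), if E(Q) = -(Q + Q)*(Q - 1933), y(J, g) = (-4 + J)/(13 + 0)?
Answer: I*√510547526/13 ≈ 1738.1*I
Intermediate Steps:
y(J, g) = -4/13 + J/13 (y(J, g) = (-4 + J)/13 = (-4 + J)*(1/13) = -4/13 + J/13)
E(Q) = -2*Q*(-1933 + Q)
√(-3021586 + E(y(1*6, 4))) = √(-3021586 + 2*(-4/13 + (1*6)/13)*(1933 - (-4/13 + (1*6)/13))) = √(-3021586 + 2*(-4/13 + (1/13)*6)*(1933 - (-4/13 + (1/13)*6))) = √(-3021586 + 2*(-4/13 + 6/13)*(1933 - (-4/13 + 6/13))) = √(-3021586 + 2*(2/13)*(1933 - 1*2/13)) = √(-3021586 + 2*(2/13)*(1933 - 2/13)) = √(-3021586 + 2*(2/13)*(25127/13)) = √(-3021586 + 100508/169) = √(-510547526/169) = I*√510547526/13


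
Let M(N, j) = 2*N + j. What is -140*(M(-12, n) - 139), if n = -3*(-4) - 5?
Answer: 21840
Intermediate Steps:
n = 7 (n = 12 - 5 = 7)
M(N, j) = j + 2*N
-140*(M(-12, n) - 139) = -140*((7 + 2*(-12)) - 139) = -140*((7 - 24) - 139) = -140*(-17 - 139) = -140*(-156) = 21840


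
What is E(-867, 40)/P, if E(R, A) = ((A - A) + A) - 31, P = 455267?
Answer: 9/455267 ≈ 1.9769e-5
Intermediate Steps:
E(R, A) = -31 + A (E(R, A) = (0 + A) - 31 = A - 31 = -31 + A)
E(-867, 40)/P = (-31 + 40)/455267 = 9*(1/455267) = 9/455267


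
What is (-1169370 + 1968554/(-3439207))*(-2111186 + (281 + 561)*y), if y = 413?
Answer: 7092039799989455360/3439207 ≈ 2.0621e+12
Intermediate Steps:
(-1169370 + 1968554/(-3439207))*(-2111186 + (281 + 561)*y) = (-1169370 + 1968554/(-3439207))*(-2111186 + (281 + 561)*413) = (-1169370 + 1968554*(-1/3439207))*(-2111186 + 842*413) = (-1169370 - 1968554/3439207)*(-2111186 + 347746) = -4021707458144/3439207*(-1763440) = 7092039799989455360/3439207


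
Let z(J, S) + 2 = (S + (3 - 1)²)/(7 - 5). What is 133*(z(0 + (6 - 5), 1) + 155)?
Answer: 41363/2 ≈ 20682.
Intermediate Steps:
z(J, S) = S/2 (z(J, S) = -2 + (S + (3 - 1)²)/(7 - 5) = -2 + (S + 2²)/2 = -2 + (S + 4)*(½) = -2 + (4 + S)*(½) = -2 + (2 + S/2) = S/2)
133*(z(0 + (6 - 5), 1) + 155) = 133*((½)*1 + 155) = 133*(½ + 155) = 133*(311/2) = 41363/2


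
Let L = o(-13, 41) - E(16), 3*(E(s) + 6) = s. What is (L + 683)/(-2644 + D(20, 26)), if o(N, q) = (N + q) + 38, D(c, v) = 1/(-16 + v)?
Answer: -22490/79317 ≈ -0.28355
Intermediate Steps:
E(s) = -6 + s/3
o(N, q) = 38 + N + q
L = 200/3 (L = (38 - 13 + 41) - (-6 + (1/3)*16) = 66 - (-6 + 16/3) = 66 - 1*(-2/3) = 66 + 2/3 = 200/3 ≈ 66.667)
(L + 683)/(-2644 + D(20, 26)) = (200/3 + 683)/(-2644 + 1/(-16 + 26)) = 2249/(3*(-2644 + 1/10)) = 2249/(3*(-26439/10)) = (2249/3)*(-10/26439) = -22490/79317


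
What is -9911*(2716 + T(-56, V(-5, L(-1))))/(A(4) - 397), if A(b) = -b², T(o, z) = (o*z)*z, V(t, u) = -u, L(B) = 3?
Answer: 3131876/59 ≈ 53083.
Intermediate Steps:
T(o, z) = o*z²
-9911*(2716 + T(-56, V(-5, L(-1))))/(A(4) - 397) = -9911*(2716 - 56*(-1*3)²)/(-1*4² - 397) = -9911*(2716 - 56*(-3)²)/(-1*16 - 397) = -9911*(2716 - 56*9)/(-16 - 397) = -9911/((-413/(2716 - 504))) = -9911/((-413/2212)) = -9911/((-413*1/2212)) = -9911/(-59/316) = -9911*(-316/59) = 3131876/59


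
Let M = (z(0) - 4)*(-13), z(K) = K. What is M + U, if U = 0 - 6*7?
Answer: 10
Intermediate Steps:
U = -42 (U = 0 - 42 = -42)
M = 52 (M = (0 - 4)*(-13) = -4*(-13) = 52)
M + U = 52 - 42 = 10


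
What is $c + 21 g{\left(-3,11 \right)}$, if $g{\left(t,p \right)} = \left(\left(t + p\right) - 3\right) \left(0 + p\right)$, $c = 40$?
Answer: $1195$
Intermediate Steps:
$g{\left(t,p \right)} = p \left(-3 + p + t\right)$ ($g{\left(t,p \right)} = \left(\left(p + t\right) - 3\right) p = \left(-3 + p + t\right) p = p \left(-3 + p + t\right)$)
$c + 21 g{\left(-3,11 \right)} = 40 + 21 \cdot 11 \left(-3 + 11 - 3\right) = 40 + 21 \cdot 11 \cdot 5 = 40 + 21 \cdot 55 = 40 + 1155 = 1195$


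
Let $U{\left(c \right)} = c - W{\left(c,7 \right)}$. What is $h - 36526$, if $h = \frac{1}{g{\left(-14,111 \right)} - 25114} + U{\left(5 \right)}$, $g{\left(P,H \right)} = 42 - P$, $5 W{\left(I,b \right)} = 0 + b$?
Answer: $- \frac{4575891501}{125290} \approx -36522.0$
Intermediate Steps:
$W{\left(I,b \right)} = \frac{b}{5}$ ($W{\left(I,b \right)} = \frac{0 + b}{5} = \frac{b}{5}$)
$U{\left(c \right)} = - \frac{7}{5} + c$ ($U{\left(c \right)} = c - \frac{1}{5} \cdot 7 = c - \frac{7}{5} = - \frac{7}{5} + c$)
$h = \frac{451039}{125290}$ ($h = \frac{1}{\left(42 - -14\right) - 25114} + \left(- \frac{7}{5} + 5\right) = \frac{1}{\left(42 + 14\right) - 25114} + \frac{18}{5} = \frac{1}{56 - 25114} + \frac{18}{5} = \frac{1}{-25058} + \frac{18}{5} = - \frac{1}{25058} + \frac{18}{5} = \frac{451039}{125290} \approx 3.6$)
$h - 36526 = \frac{451039}{125290} - 36526 = - \frac{4575891501}{125290}$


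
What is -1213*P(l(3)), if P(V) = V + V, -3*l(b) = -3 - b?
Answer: -4852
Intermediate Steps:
l(b) = 1 + b/3 (l(b) = -(-3 - b)/3 = 1 + b/3)
P(V) = 2*V
-1213*P(l(3)) = -2426*(1 + (⅓)*3) = -2426*(1 + 1) = -2426*2 = -1213*4 = -4852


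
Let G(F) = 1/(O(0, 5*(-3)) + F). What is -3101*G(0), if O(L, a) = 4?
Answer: -3101/4 ≈ -775.25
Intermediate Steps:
G(F) = 1/(4 + F)
-3101*G(0) = -3101/(4 + 0) = -3101/4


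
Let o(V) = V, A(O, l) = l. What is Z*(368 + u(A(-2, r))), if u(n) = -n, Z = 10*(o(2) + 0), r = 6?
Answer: 7240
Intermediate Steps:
Z = 20 (Z = 10*(2 + 0) = 10*2 = 20)
Z*(368 + u(A(-2, r))) = 20*(368 - 1*6) = 20*(368 - 6) = 20*362 = 7240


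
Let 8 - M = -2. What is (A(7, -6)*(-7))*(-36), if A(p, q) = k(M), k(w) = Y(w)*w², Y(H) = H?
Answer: 252000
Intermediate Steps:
M = 10 (M = 8 - 1*(-2) = 8 + 2 = 10)
k(w) = w³ (k(w) = w*w² = w³)
A(p, q) = 1000 (A(p, q) = 10³ = 1000)
(A(7, -6)*(-7))*(-36) = (1000*(-7))*(-36) = -7000*(-36) = 252000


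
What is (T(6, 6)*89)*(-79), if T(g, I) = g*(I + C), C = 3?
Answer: -379674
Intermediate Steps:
T(g, I) = g*(3 + I) (T(g, I) = g*(I + 3) = g*(3 + I))
(T(6, 6)*89)*(-79) = ((6*(3 + 6))*89)*(-79) = ((6*9)*89)*(-79) = (54*89)*(-79) = 4806*(-79) = -379674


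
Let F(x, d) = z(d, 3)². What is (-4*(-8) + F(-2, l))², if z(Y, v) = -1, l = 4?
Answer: 1089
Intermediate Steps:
F(x, d) = 1 (F(x, d) = (-1)² = 1)
(-4*(-8) + F(-2, l))² = (-4*(-8) + 1)² = (32 + 1)² = 33² = 1089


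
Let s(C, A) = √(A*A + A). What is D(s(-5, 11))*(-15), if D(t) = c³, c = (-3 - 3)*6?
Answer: 699840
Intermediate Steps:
c = -36 (c = -6*6 = -36)
s(C, A) = √(A + A²) (s(C, A) = √(A² + A) = √(A + A²))
D(t) = -46656 (D(t) = (-36)³ = -46656)
D(s(-5, 11))*(-15) = -46656*(-15) = 699840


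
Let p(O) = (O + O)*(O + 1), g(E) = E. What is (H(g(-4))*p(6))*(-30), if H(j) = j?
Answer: 10080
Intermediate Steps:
p(O) = 2*O*(1 + O) (p(O) = (2*O)*(1 + O) = 2*O*(1 + O))
(H(g(-4))*p(6))*(-30) = -8*6*(1 + 6)*(-30) = -8*6*7*(-30) = -4*84*(-30) = -336*(-30) = 10080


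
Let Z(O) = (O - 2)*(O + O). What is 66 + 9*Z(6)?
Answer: 498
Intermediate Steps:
Z(O) = 2*O*(-2 + O) (Z(O) = (-2 + O)*(2*O) = 2*O*(-2 + O))
66 + 9*Z(6) = 66 + 9*(2*6*(-2 + 6)) = 66 + 9*(2*6*4) = 66 + 9*48 = 66 + 432 = 498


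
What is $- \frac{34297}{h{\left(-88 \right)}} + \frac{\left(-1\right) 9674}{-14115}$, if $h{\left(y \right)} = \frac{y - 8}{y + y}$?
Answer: $- \frac{1775021887}{28230} \approx -62877.0$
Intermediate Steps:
$h{\left(y \right)} = \frac{-8 + y}{2 y}$
$- \frac{34297}{h{\left(-88 \right)}} + \frac{\left(-1\right) 9674}{-14115} = - \frac{34297}{\frac{1}{2} \frac{1}{-88} \left(-8 - 88\right)} + \frac{\left(-1\right) 9674}{-14115} = - \frac{34297}{\frac{1}{2} \left(- \frac{1}{88}\right) \left(-96\right)} - - \frac{9674}{14115} = - \frac{34297}{\frac{6}{11}} + \frac{9674}{14115} = \left(-34297\right) \frac{11}{6} + \frac{9674}{14115} = - \frac{377267}{6} + \frac{9674}{14115} = - \frac{1775021887}{28230}$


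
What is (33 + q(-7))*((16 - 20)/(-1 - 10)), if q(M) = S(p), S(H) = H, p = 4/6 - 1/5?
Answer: 2008/165 ≈ 12.170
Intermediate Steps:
p = 7/15 (p = 4*(⅙) - 1*⅕ = ⅔ - ⅕ = 7/15 ≈ 0.46667)
q(M) = 7/15
(33 + q(-7))*((16 - 20)/(-1 - 10)) = (33 + 7/15)*((16 - 20)/(-1 - 10)) = 502*(-4/(-11))/15 = 502*(-4*(-1/11))/15 = (502/15)*(4/11) = 2008/165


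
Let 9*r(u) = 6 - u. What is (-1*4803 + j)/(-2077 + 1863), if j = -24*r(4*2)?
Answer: 14393/642 ≈ 22.419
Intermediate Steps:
r(u) = ⅔ - u/9 (r(u) = (6 - u)/9 = ⅔ - u/9)
j = 16/3 (j = -24*(⅔ - 4*2/9) = -24*(⅔ - ⅑*8) = -24*(⅔ - 8/9) = -24*(-2/9) = 16/3 ≈ 5.3333)
(-1*4803 + j)/(-2077 + 1863) = (-1*4803 + 16/3)/(-2077 + 1863) = (-4803 + 16/3)/(-214) = -14393/3*(-1/214) = 14393/642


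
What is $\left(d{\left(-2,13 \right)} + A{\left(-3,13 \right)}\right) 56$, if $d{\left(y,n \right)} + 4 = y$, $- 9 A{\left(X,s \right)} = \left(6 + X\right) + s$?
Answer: $- \frac{3920}{9} \approx -435.56$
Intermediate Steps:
$A{\left(X,s \right)} = - \frac{2}{3} - \frac{X}{9} - \frac{s}{9}$ ($A{\left(X,s \right)} = - \frac{\left(6 + X\right) + s}{9} = - \frac{6 + X + s}{9} = - \frac{2}{3} - \frac{X}{9} - \frac{s}{9}$)
$d{\left(y,n \right)} = -4 + y$
$\left(d{\left(-2,13 \right)} + A{\left(-3,13 \right)}\right) 56 = \left(\left(-4 - 2\right) - \frac{16}{9}\right) 56 = \left(-6 - \frac{16}{9}\right) 56 = \left(- \frac{70}{9}\right) 56 = - \frac{3920}{9}$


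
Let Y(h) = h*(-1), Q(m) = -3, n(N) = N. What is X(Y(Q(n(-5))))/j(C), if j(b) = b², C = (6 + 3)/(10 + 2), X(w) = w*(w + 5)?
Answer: 128/3 ≈ 42.667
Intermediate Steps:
Y(h) = -h
X(w) = w*(5 + w)
C = ¾ (C = 9/12 = 9*(1/12) = ¾ ≈ 0.75000)
X(Y(Q(n(-5))))/j(C) = ((-1*(-3))*(5 - 1*(-3)))/((¾)²) = (3*(5 + 3))/(9/16) = (3*8)*(16/9) = 24*(16/9) = 128/3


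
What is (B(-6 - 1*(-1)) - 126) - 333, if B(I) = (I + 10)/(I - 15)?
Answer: -1837/4 ≈ -459.25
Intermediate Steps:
B(I) = (10 + I)/(-15 + I)
(B(-6 - 1*(-1)) - 126) - 333 = ((10 + (-6 - 1*(-1)))/(-15 + (-6 - 1*(-1))) - 126) - 333 = ((10 + (-6 + 1))/(-15 + (-6 + 1)) - 126) - 333 = ((10 - 5)/(-15 - 5) - 126) - 333 = (5/(-20) - 126) - 333 = (-1/20*5 - 126) - 333 = (-1/4 - 126) - 333 = -505/4 - 333 = -1837/4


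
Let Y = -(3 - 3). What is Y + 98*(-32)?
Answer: -3136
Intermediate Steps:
Y = 0 (Y = -1*0 = 0)
Y + 98*(-32) = 0 + 98*(-32) = 0 - 3136 = -3136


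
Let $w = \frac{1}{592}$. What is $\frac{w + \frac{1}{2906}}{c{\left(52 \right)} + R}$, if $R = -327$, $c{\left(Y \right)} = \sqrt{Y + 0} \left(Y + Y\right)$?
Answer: $\frac{571923}{391812748528} + \frac{22737 \sqrt{13}}{24488296783} \approx 4.8074 \cdot 10^{-6}$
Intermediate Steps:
$c{\left(Y \right)} = 2 Y^{\frac{3}{2}}$ ($c{\left(Y \right)} = \sqrt{Y} 2 Y = 2 Y^{\frac{3}{2}}$)
$w = \frac{1}{592} \approx 0.0016892$
$\frac{w + \frac{1}{2906}}{c{\left(52 \right)} + R} = \frac{\frac{1}{592} + \frac{1}{2906}}{2 \cdot 52^{\frac{3}{2}} - 327} = \frac{\frac{1}{592} + \frac{1}{2906}}{2 \cdot 104 \sqrt{13} - 327} = \frac{1749}{860176 \left(208 \sqrt{13} - 327\right)} = \frac{1749}{860176 \left(-327 + 208 \sqrt{13}\right)}$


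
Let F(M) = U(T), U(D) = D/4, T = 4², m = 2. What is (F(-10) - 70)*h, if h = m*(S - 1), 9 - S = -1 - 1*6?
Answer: -1980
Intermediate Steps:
S = 16 (S = 9 - (-1 - 1*6) = 9 - (-1 - 6) = 9 - 1*(-7) = 9 + 7 = 16)
T = 16
h = 30 (h = 2*(16 - 1) = 2*15 = 30)
U(D) = D/4 (U(D) = D*(¼) = D/4)
F(M) = 4 (F(M) = (¼)*16 = 4)
(F(-10) - 70)*h = (4 - 70)*30 = -66*30 = -1980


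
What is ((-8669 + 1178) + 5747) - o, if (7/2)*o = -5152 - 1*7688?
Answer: 13472/7 ≈ 1924.6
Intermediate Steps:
o = -25680/7 (o = 2*(-5152 - 1*7688)/7 = 2*(-5152 - 7688)/7 = (2/7)*(-12840) = -25680/7 ≈ -3668.6)
((-8669 + 1178) + 5747) - o = ((-8669 + 1178) + 5747) - 1*(-25680/7) = (-7491 + 5747) + 25680/7 = -1744 + 25680/7 = 13472/7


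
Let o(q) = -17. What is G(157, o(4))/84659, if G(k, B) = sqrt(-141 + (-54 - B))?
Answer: I*sqrt(178)/84659 ≈ 0.00015759*I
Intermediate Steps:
G(k, B) = sqrt(-195 - B)
G(157, o(4))/84659 = sqrt(-195 - 1*(-17))/84659 = sqrt(-195 + 17)*(1/84659) = sqrt(-178)*(1/84659) = (I*sqrt(178))*(1/84659) = I*sqrt(178)/84659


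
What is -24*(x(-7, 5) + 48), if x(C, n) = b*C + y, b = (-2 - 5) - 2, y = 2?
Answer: -2712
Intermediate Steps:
b = -9 (b = -7 - 2 = -9)
x(C, n) = 2 - 9*C (x(C, n) = -9*C + 2 = 2 - 9*C)
-24*(x(-7, 5) + 48) = -24*((2 - 9*(-7)) + 48) = -24*((2 + 63) + 48) = -24*(65 + 48) = -24*113 = -1*2712 = -2712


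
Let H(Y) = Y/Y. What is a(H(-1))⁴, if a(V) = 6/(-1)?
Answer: 1296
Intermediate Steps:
H(Y) = 1
a(V) = -6 (a(V) = 6*(-1) = -6)
a(H(-1))⁴ = (-6)⁴ = 1296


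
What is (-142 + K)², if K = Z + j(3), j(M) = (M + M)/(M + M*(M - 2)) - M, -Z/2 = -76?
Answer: 64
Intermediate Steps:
Z = 152 (Z = -2*(-76) = 152)
j(M) = -M + 2*M/(M + M*(-2 + M)) (j(M) = (2*M)/(M + M*(-2 + M)) - M = 2*M/(M + M*(-2 + M)) - M = -M + 2*M/(M + M*(-2 + M)))
K = 150 (K = 152 + (2 + 3 - 1*3²)/(-1 + 3) = 152 + (2 + 3 - 1*9)/2 = 152 + (2 + 3 - 9)/2 = 152 + (½)*(-4) = 152 - 2 = 150)
(-142 + K)² = (-142 + 150)² = 8² = 64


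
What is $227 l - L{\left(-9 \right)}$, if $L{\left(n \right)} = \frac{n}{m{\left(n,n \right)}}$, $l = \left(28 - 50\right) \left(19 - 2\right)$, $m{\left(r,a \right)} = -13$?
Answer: $- \frac{1103683}{13} \approx -84899.0$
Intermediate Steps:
$l = -374$ ($l = \left(-22\right) 17 = -374$)
$L{\left(n \right)} = - \frac{n}{13}$ ($L{\left(n \right)} = \frac{n}{-13} = n \left(- \frac{1}{13}\right) = - \frac{n}{13}$)
$227 l - L{\left(-9 \right)} = 227 \left(-374\right) - \left(- \frac{1}{13}\right) \left(-9\right) = -84898 - \frac{9}{13} = - \frac{1103683}{13}$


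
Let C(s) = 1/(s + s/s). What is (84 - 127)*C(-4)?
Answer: 43/3 ≈ 14.333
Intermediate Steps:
C(s) = 1/(1 + s) (C(s) = 1/(s + 1) = 1/(1 + s))
(84 - 127)*C(-4) = (84 - 127)/(1 - 4) = -43/(-3) = -43*(-1/3) = 43/3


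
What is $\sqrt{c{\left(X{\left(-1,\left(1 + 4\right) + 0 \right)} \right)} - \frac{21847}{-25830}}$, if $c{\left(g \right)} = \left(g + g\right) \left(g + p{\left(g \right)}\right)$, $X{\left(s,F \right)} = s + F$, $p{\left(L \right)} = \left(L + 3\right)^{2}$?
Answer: $\frac{\sqrt{642749210}}{1230} \approx 20.612$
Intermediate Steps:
$p{\left(L \right)} = \left(3 + L\right)^{2}$
$X{\left(s,F \right)} = F + s$
$c{\left(g \right)} = 2 g \left(g + \left(3 + g\right)^{2}\right)$ ($c{\left(g \right)} = \left(g + g\right) \left(g + \left(3 + g\right)^{2}\right) = 2 g \left(g + \left(3 + g\right)^{2}\right)$)
$\sqrt{c{\left(X{\left(-1,\left(1 + 4\right) + 0 \right)} \right)} - \frac{21847}{-25830}} = \sqrt{2 \left(\left(\left(1 + 4\right) + 0\right) - 1\right) \left(\left(\left(\left(1 + 4\right) + 0\right) - 1\right) + \left(3 + \left(\left(\left(1 + 4\right) + 0\right) - 1\right)\right)^{2}\right) - \frac{21847}{-25830}} = \sqrt{2 \left(\left(5 + 0\right) - 1\right) \left(\left(\left(5 + 0\right) - 1\right) + \left(3 + \left(\left(5 + 0\right) - 1\right)\right)^{2}\right) - - \frac{3121}{3690}} = \sqrt{2 \left(5 - 1\right) \left(\left(5 - 1\right) + \left(3 + \left(5 - 1\right)\right)^{2}\right) + \frac{3121}{3690}} = \sqrt{2 \cdot 4 \left(4 + \left(3 + 4\right)^{2}\right) + \frac{3121}{3690}} = \sqrt{2 \cdot 4 \left(4 + 7^{2}\right) + \frac{3121}{3690}} = \sqrt{2 \cdot 4 \left(4 + 49\right) + \frac{3121}{3690}} = \sqrt{2 \cdot 4 \cdot 53 + \frac{3121}{3690}} = \sqrt{424 + \frac{3121}{3690}} = \sqrt{\frac{1567681}{3690}} = \frac{\sqrt{642749210}}{1230}$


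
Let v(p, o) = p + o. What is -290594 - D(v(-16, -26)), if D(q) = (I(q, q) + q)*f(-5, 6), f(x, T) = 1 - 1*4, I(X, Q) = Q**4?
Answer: 9044368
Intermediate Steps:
f(x, T) = -3 (f(x, T) = 1 - 4 = -3)
v(p, o) = o + p
D(q) = -3*q - 3*q**4 (D(q) = (q**4 + q)*(-3) = (q + q**4)*(-3) = -3*q - 3*q**4)
-290594 - D(v(-16, -26)) = -290594 - 3*(-26 - 16)*(-1 - (-26 - 16)**3) = -290594 - 3*(-42)*(-1 - 1*(-42)**3) = -290594 - 3*(-42)*(-1 - 1*(-74088)) = -290594 - 3*(-42)*(-1 + 74088) = -290594 - 3*(-42)*74087 = -290594 - 1*(-9334962) = -290594 + 9334962 = 9044368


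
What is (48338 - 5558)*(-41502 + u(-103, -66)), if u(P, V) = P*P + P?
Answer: -1326008880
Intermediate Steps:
u(P, V) = P + P**2 (u(P, V) = P**2 + P = P + P**2)
(48338 - 5558)*(-41502 + u(-103, -66)) = (48338 - 5558)*(-41502 - 103*(1 - 103)) = 42780*(-41502 - 103*(-102)) = 42780*(-41502 + 10506) = 42780*(-30996) = -1326008880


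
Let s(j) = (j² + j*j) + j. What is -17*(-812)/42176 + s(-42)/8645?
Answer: 9512897/13021840 ≈ 0.73053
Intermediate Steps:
s(j) = j + 2*j² (s(j) = (j² + j²) + j = 2*j² + j = j + 2*j²)
-17*(-812)/42176 + s(-42)/8645 = -17*(-812)/42176 - 42*(1 + 2*(-42))/8645 = 13804*(1/42176) - 42*(1 - 84)*(1/8645) = 3451/10544 - 42*(-83)*(1/8645) = 3451/10544 + 3486*(1/8645) = 3451/10544 + 498/1235 = 9512897/13021840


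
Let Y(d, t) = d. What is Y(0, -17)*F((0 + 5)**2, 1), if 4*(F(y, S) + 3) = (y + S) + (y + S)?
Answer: 0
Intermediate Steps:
F(y, S) = -3 + S/2 + y/2 (F(y, S) = -3 + ((y + S) + (y + S))/4 = -3 + ((S + y) + (S + y))/4 = -3 + (2*S + 2*y)/4 = -3 + (S/2 + y/2) = -3 + S/2 + y/2)
Y(0, -17)*F((0 + 5)**2, 1) = 0*(-3 + (1/2)*1 + (0 + 5)**2/2) = 0*(-3 + 1/2 + (1/2)*5**2) = 0*(-3 + 1/2 + (1/2)*25) = 0*(-3 + 1/2 + 25/2) = 0*10 = 0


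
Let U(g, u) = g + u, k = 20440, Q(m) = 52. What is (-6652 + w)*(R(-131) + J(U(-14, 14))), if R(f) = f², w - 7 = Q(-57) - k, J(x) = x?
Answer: -463913313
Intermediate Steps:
w = -20381 (w = 7 + (52 - 1*20440) = 7 + (52 - 20440) = 7 - 20388 = -20381)
(-6652 + w)*(R(-131) + J(U(-14, 14))) = (-6652 - 20381)*((-131)² + (-14 + 14)) = -27033*(17161 + 0) = -27033*17161 = -463913313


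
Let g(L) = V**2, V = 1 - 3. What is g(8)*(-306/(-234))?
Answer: 68/13 ≈ 5.2308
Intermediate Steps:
V = -2
g(L) = 4 (g(L) = (-2)**2 = 4)
g(8)*(-306/(-234)) = 4*(-306/(-234)) = 4*(-306*(-1/234)) = 4*(17/13) = 68/13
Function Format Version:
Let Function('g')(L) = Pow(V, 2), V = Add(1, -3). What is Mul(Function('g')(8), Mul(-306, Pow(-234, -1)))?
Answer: Rational(68, 13) ≈ 5.2308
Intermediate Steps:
V = -2
Function('g')(L) = 4 (Function('g')(L) = Pow(-2, 2) = 4)
Mul(Function('g')(8), Mul(-306, Pow(-234, -1))) = Mul(4, Mul(-306, Pow(-234, -1))) = Mul(4, Mul(-306, Rational(-1, 234))) = Mul(4, Rational(17, 13)) = Rational(68, 13)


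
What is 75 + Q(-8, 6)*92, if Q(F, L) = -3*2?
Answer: -477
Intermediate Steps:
Q(F, L) = -6
75 + Q(-8, 6)*92 = 75 - 6*92 = 75 - 552 = -477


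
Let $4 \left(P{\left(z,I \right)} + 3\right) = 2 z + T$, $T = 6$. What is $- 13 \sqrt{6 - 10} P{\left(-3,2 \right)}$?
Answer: $78 i \approx 78.0 i$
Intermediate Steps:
$P{\left(z,I \right)} = - \frac{3}{2} + \frac{z}{2}$ ($P{\left(z,I \right)} = -3 + \frac{2 z + 6}{4} = -3 + \frac{6 + 2 z}{4} = -3 + \left(\frac{3}{2} + \frac{z}{2}\right) = - \frac{3}{2} + \frac{z}{2}$)
$- 13 \sqrt{6 - 10} P{\left(-3,2 \right)} = - 13 \sqrt{6 - 10} \left(- \frac{3}{2} + \frac{1}{2} \left(-3\right)\right) = - 13 \sqrt{-4} \left(- \frac{3}{2} - \frac{3}{2}\right) = - 13 \cdot 2 i \left(-3\right) = - 26 i \left(-3\right) = 78 i$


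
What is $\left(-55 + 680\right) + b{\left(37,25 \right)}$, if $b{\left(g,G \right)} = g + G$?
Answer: $687$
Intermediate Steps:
$b{\left(g,G \right)} = G + g$
$\left(-55 + 680\right) + b{\left(37,25 \right)} = \left(-55 + 680\right) + \left(25 + 37\right) = 625 + 62 = 687$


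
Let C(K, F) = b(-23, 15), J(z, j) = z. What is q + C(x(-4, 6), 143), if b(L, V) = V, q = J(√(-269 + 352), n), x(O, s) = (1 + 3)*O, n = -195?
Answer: 15 + √83 ≈ 24.110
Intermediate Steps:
x(O, s) = 4*O
q = √83 (q = √(-269 + 352) = √83 ≈ 9.1104)
C(K, F) = 15
q + C(x(-4, 6), 143) = √83 + 15 = 15 + √83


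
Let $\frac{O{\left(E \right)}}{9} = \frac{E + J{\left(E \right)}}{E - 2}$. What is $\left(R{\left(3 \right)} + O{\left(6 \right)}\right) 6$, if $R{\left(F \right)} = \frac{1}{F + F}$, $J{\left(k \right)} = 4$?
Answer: $136$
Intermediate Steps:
$R{\left(F \right)} = \frac{1}{2 F}$
$O{\left(E \right)} = \frac{9 \left(4 + E\right)}{-2 + E}$ ($O{\left(E \right)} = 9 \frac{E + 4}{E - 2} = 9 \frac{4 + E}{-2 + E} = \frac{9 \left(4 + E\right)}{-2 + E}$)
$\left(R{\left(3 \right)} + O{\left(6 \right)}\right) 6 = \left(\frac{1}{2 \cdot 3} + \frac{9 \left(4 + 6\right)}{-2 + 6}\right) 6 = \left(\frac{1}{2} \cdot \frac{1}{3} + 9 \cdot \frac{1}{4} \cdot 10\right) 6 = \left(\frac{1}{6} + 9 \cdot \frac{1}{4} \cdot 10\right) 6 = \left(\frac{1}{6} + \frac{45}{2}\right) 6 = \frac{68}{3} \cdot 6 = 136$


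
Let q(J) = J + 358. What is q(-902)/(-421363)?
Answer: 544/421363 ≈ 0.0012910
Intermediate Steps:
q(J) = 358 + J
q(-902)/(-421363) = (358 - 902)/(-421363) = -544*(-1/421363) = 544/421363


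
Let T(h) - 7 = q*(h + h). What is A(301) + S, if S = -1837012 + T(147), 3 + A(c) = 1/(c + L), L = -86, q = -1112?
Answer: -465246239/215 ≈ -2.1639e+6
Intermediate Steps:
T(h) = 7 - 2224*h (T(h) = 7 - 1112*(h + h) = 7 - 2224*h)
A(c) = -3 + 1/(-86 + c) (A(c) = -3 + 1/(c - 86) = -3 + 1/(-86 + c))
S = -2163933 (S = -1837012 + (7 - 2224*147) = -1837012 + (7 - 326928) = -1837012 - 326921 = -2163933)
A(301) + S = (259 - 3*301)/(-86 + 301) - 2163933 = (259 - 903)/215 - 2163933 = (1/215)*(-644) - 2163933 = -644/215 - 2163933 = -465246239/215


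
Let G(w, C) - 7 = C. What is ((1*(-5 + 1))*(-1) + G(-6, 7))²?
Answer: 324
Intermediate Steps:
G(w, C) = 7 + C
((1*(-5 + 1))*(-1) + G(-6, 7))² = ((1*(-5 + 1))*(-1) + (7 + 7))² = ((1*(-4))*(-1) + 14)² = (-4*(-1) + 14)² = (4 + 14)² = 18² = 324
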